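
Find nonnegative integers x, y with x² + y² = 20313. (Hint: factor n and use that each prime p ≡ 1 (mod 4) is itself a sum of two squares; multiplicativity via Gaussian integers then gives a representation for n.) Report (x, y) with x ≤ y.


Step 1: Factor n = 20313 = 3^2 · 37 · 61.
Step 2: Check the mod-4 condition on each prime factor: 3 ≡ 3 (mod 4), exponent 2 (must be even); 37 ≡ 1 (mod 4), exponent 1; 61 ≡ 1 (mod 4), exponent 1.
All primes ≡ 3 (mod 4) appear to even exponent (or don't appear), so by the two-squares theorem n IS expressible as a sum of two squares.
Step 3: Build a representation. Group n = k² · m with k = 3 and m = 37 · 61 = 2257 (a product of primes ≡ 1 (mod 4)); a representation of m scales to one of n via (k·x)² + (k·y)² = k²(x² + y²). Each prime p ≡ 1 (mod 4) is itself a sum of two squares; find a² by testing p − a² for a perfect square:
  37: 37 − 1² = 36 = 6² ⇒ 37 = 1² + 6².
  61: 61 − 1² = 60, 61 − 2² = 57, 61 − 3² = 52, 61 − 4² = 45, 61 − 5² = 36 = 6² ⇒ 61 = 5² + 6².
  Combine using the Brahmagupta–Fibonacci identity (a² + b²)(c² + d²) = (ac − bd)² + (ad + bc)² = (ac + bd)² + (ad − bc)²:
  37 · 61 = 2257: from (1² + 6²)(5² + 6²), take (1·5 − 6·6, 1·6 + 6·5) = (5 − 36, 6 + 30) = (-31, 36); dropping signs (only squares matter) gives (31, 36); check 31² + 36² = 961 + 1296 = 2257 ✓.
  Scale by k = 3: (3·31, 3·36) = (93, 108).
Step 4: Order so x ≤ y and verify: 93² + 108² = 8649 + 11664 = 20313 = n. ✓

n = 20313 = 93² + 108² (one valid representation with x ≤ y).


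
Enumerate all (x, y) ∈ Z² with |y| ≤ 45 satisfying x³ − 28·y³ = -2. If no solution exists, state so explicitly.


The equation is x³ - 28y³ = -2. For fixed y, x³ = 28·y³ − 2, so a solution requires the RHS to be a perfect cube.
Strategy: iterate y from -45 to 45, compute RHS = 28·y³ − 2, and check whether it is a (positive or negative) perfect cube.
Check small values of y:
  y = 0: RHS = -2 is not a perfect cube.
  y = 1: RHS = 26 is not a perfect cube.
  y = -1: RHS = -30 is not a perfect cube.
  y = 2: RHS = 222 is not a perfect cube.
  y = -2: RHS = -226 is not a perfect cube.
  y = 3: RHS = 754 is not a perfect cube.
  y = -3: RHS = -758 is not a perfect cube.
Continuing the search up to |y| = 45 finds no solutions either.
No (x, y) in the scanned range satisfies the equation.

No integer solutions with |y| ≤ 45.


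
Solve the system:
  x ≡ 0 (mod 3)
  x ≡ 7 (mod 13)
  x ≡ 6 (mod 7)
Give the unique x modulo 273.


Moduli 3, 13, 7 are pairwise coprime; by CRT there is a unique solution modulo M = 3 · 13 · 7 = 273.
Solve pairwise, accumulating the modulus:
  Start with x ≡ 0 (mod 3).
  Combine with x ≡ 7 (mod 13): since gcd(3, 13) = 1, we get a unique residue mod 39.
    Write x = 0 + 3·t and substitute into x ≡ 7 (mod 13): 3·t ≡ 7 − 0 = 7 (mod 13).
    The inverse of 3 mod 13 is 9 (since 3·9 = 27 = 2·13 + 1), so t ≡ 9·7 = 63 ≡ 11 (mod 13).
    Then x = 0 + 3·11 = 33, valid modulo lcm(3, 13) = 39: x ≡ 33 (mod 39).
  Combine with x ≡ 6 (mod 7): since gcd(39, 7) = 1, we get a unique residue mod 273.
    Write x = 33 + 39·t and substitute into x ≡ 6 (mod 7): 39·t ≡ 6 − 33 = -27 (mod 7).
    Reduce coefficients mod 7: 4·t ≡ 1 (mod 7).
    The inverse of 4 mod 7 is 2 (since 4·2 = 8 = 1·7 + 1), so t ≡ 2·1 = 2 ≡ 2 (mod 7).
    Then x = 33 + 39·2 = 111, valid modulo lcm(39, 7) = 273: x ≡ 111 (mod 273).
Verify: 111 mod 3 = 0 ✓, 111 mod 13 = 7 ✓, 111 mod 7 = 6 ✓.

x ≡ 111 (mod 273).


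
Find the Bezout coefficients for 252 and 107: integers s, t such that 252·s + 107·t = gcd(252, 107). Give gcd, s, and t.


Euclidean algorithm on (252, 107) — divide until remainder is 0:
  252 = 2 · 107 + 38
  107 = 2 · 38 + 31
  38 = 1 · 31 + 7
  31 = 4 · 7 + 3
  7 = 2 · 3 + 1
  3 = 3 · 1 + 0
gcd(252, 107) = 1.
Track Bezout coefficients alongside the remainders: start with r₀ = 252 = a·1 + b·0 (s = 1, t = 0) and r₁ = 107 = a·0 + b·1 (s = 0, t = 1); each new remainder r_{k+1} = r_{k-1} − q_k·r_k inherits s_{k+1} = s_{k-1} − q_k·s_k, t_{k+1} = t_{k-1} − q_k·t_k, so r_k = a·s_k + b·t_k at every step:
  q = 2: r = 38, s = 1 − 2·0 = 1, t = 0 − 2·1 = -2  (check: 252·1 + 107·(-2) = 38)
  q = 2: r = 31, s = 0 − 2·1 = -2, t = 1 − 2·(-2) = 5  (check: 252·(-2) + 107·5 = 31)
  q = 1: r = 7, s = 1 − 1·(-2) = 3, t = -2 − 1·5 = -7  (check: 252·3 + 107·(-7) = 7)
  q = 4: r = 3, s = -2 − 4·3 = -14, t = 5 − 4·(-7) = 33  (check: 252·(-14) + 107·33 = 3)
  q = 2: r = 1, s = 3 − 2·(-14) = 31, t = -7 − 2·33 = -73  (check: 252·31 + 107·(-73) = 1)
The row with r = 1 (the gcd) gives the Bezout coefficients s = 31, t = -73.
Result: 252 · (31) + 107 · (-73) = 1.

gcd(252, 107) = 1; s = 31, t = -73 (check: 252·31 + 107·(-73) = 1).


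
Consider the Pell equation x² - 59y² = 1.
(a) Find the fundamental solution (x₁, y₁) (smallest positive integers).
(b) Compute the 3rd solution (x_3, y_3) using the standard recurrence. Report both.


Step 1: Find the fundamental solution (x₁, y₁) of x² - 59y² = 1.
  Expand √59 as a continued fraction. a₀ = ⌊√59⌋ = 7; iterate m_{k+1} = d_k·a_k − m_k, d_{k+1} = (59 − m_{k+1}²)/d_k, a_{k+1} = ⌊(a₀ + m_{k+1})/d_{k+1}⌋ (starting m₀ = 0, d₀ = 1), with convergents p_k = a_k·p_{k-1} + p_{k-2}, q_k = a_k·q_{k-1} + q_{k-2} (p₋₁ = 1, q₋₁ = 0):
  k = 0: a₀ = 7; p₀/q₀ = 7/1; p₀² − 59·q₀² = 49 − 59 = -10.
  k = 1: m = 7, d = 10, a = ⌊(7 + 7)/10⌋ = 1; p/q = (1·7 + 1)/(1·1 + 0) = 8/1; p² − 59·q² = 64 − 59 = 5.
  k = 2: m = 3, d = 5, a = ⌊(7 + 3)/5⌋ = 2; p/q = (2·8 + 7)/(2·1 + 1) = 23/3; p² − 59·q² = 529 − 531 = -2.
  k = 3: m = 7, d = 2, a = ⌊(7 + 7)/2⌋ = 7; p/q = (7·23 + 8)/(7·3 + 1) = 169/22; p² − 59·q² = 28561 − 28556 = 5.
  k = 4: m = 7, d = 5, a = ⌊(7 + 7)/5⌋ = 2; p/q = (2·169 + 23)/(2·22 + 3) = 361/47; p² − 59·q² = 130321 − 130331 = -10.
  k = 5: m = 3, d = 10, a = ⌊(7 + 3)/10⌋ = 1; p/q = (1·361 + 169)/(1·47 + 22) = 530/69; p² − 59·q² = 280900 − 280899 = 1.
  The first convergent with p² − 59·q² = 1 gives the fundamental solution (x₁, y₁) = (530, 69).
Step 2: Apply the recurrence (x_{n+1}, y_{n+1}) = (x₁x_n + 59y₁y_n, x₁y_n + y₁x_n) repeatedly.
  From (x_1, y_1) = (530, 69): x_2 = 530·530 + 59·69·69 = 561799; y_2 = 530·69 + 69·530 = 73140.
  From (x_2, y_2) = (561799, 73140): x_3 = 530·561799 + 59·69·73140 = 595506410; y_3 = 530·73140 + 69·561799 = 77528331.
Step 3: Verify x_3² - 59·y_3² = 354627884351088100 - 354627884351088099 = 1 (should be 1). ✓

(x_1, y_1) = (530, 69); (x_3, y_3) = (595506410, 77528331).


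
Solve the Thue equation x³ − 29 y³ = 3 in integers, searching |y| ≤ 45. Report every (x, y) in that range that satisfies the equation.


The equation is x³ - 29y³ = 3. For fixed y, x³ = 29·y³ + 3, so a solution requires the RHS to be a perfect cube.
Strategy: iterate y from -45 to 45, compute RHS = 29·y³ + 3, and check whether it is a (positive or negative) perfect cube.
Check small values of y:
  y = 0: RHS = 3 is not a perfect cube.
  y = 1: RHS = 32 is not a perfect cube.
  y = -1: RHS = -26 is not a perfect cube.
  y = 2: RHS = 235 is not a perfect cube.
  y = -2: RHS = -229 is not a perfect cube.
  y = 3: RHS = 786 is not a perfect cube.
  y = -3: RHS = -780 is not a perfect cube.
Continuing the search up to |y| = 45 finds no solutions either.
No (x, y) in the scanned range satisfies the equation.

No integer solutions with |y| ≤ 45.


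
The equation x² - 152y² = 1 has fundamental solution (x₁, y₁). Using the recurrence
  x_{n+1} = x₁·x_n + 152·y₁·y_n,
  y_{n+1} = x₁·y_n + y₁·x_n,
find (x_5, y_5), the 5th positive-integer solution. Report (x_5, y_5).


Step 1: Find the fundamental solution (x₁, y₁) of x² - 152y² = 1.
  Expand √152 as a continued fraction. a₀ = ⌊√152⌋ = 12; iterate m_{k+1} = d_k·a_k − m_k, d_{k+1} = (152 − m_{k+1}²)/d_k, a_{k+1} = ⌊(a₀ + m_{k+1})/d_{k+1}⌋ (starting m₀ = 0, d₀ = 1), with convergents p_k = a_k·p_{k-1} + p_{k-2}, q_k = a_k·q_{k-1} + q_{k-2} (p₋₁ = 1, q₋₁ = 0):
  k = 0: a₀ = 12; p₀/q₀ = 12/1; p₀² − 152·q₀² = 144 − 152 = -8.
  k = 1: m = 12, d = 8, a = ⌊(12 + 12)/8⌋ = 3; p/q = (3·12 + 1)/(3·1 + 0) = 37/3; p² − 152·q² = 1369 − 1368 = 1.
  The first convergent with p² − 152·q² = 1 gives the fundamental solution (x₁, y₁) = (37, 3).
Step 2: Apply the recurrence (x_{n+1}, y_{n+1}) = (x₁x_n + 152y₁y_n, x₁y_n + y₁x_n) repeatedly.
  From (x_1, y_1) = (37, 3): x_2 = 37·37 + 152·3·3 = 2737; y_2 = 37·3 + 3·37 = 222.
  From (x_2, y_2) = (2737, 222): x_3 = 37·2737 + 152·3·222 = 202501; y_3 = 37·222 + 3·2737 = 16425.
  From (x_3, y_3) = (202501, 16425): x_4 = 37·202501 + 152·3·16425 = 14982337; y_4 = 37·16425 + 3·202501 = 1215228.
  From (x_4, y_4) = (14982337, 1215228): x_5 = 37·14982337 + 152·3·1215228 = 1108490437; y_5 = 37·1215228 + 3·14982337 = 89910447.
Step 3: Verify x_5² - 152·y_5² = 1228751048920450969 - 1228751048920450968 = 1 (should be 1). ✓

(x_1, y_1) = (37, 3); (x_5, y_5) = (1108490437, 89910447).


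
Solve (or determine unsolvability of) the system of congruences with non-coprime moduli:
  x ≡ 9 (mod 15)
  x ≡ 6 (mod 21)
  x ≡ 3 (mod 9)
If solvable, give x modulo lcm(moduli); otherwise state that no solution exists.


Moduli 15, 21, 9 are not pairwise coprime, so CRT works modulo lcm(m_i) when all pairwise compatibility conditions hold.
Pairwise compatibility: gcd(m_i, m_j) must divide a_i - a_j for every pair.
Merge one congruence at a time:
  Start: x ≡ 9 (mod 15).
  Combine with x ≡ 6 (mod 21): gcd(15, 21) = 3; 6 - 9 = -3, which IS divisible by 3, so compatible.
    Write x = 9 + 15·t and substitute into x ≡ 6 (mod 21): 15·t ≡ 6 − 9 = -3 (mod 21).
    Divide the congruence (and modulus) by g = 3: 5·t ≡ -1 (mod 7).
    Reduce coefficients mod 7: 5·t ≡ 6 (mod 7).
    The inverse of 5 mod 7 is 3 (since 5·3 = 15 = 2·7 + 1), so t ≡ 3·6 = 18 ≡ 4 (mod 7).
    Then x = 9 + 15·4 = 69, valid modulo lcm(15, 21) = 105: x ≡ 69 (mod 105).
  Combine with x ≡ 3 (mod 9): gcd(105, 9) = 3; 3 - 69 = -66, which IS divisible by 3, so compatible.
    Write x = 69 + 105·t and substitute into x ≡ 3 (mod 9): 105·t ≡ 3 − 69 = -66 (mod 9).
    Divide the congruence (and modulus) by g = 3: 35·t ≡ -22 (mod 3).
    Reduce coefficients mod 3: 2·t ≡ 2 (mod 3).
    The inverse of 2 mod 3 is 2 (since 2·2 = 4 = 1·3 + 1), so t ≡ 2·2 = 4 ≡ 1 (mod 3).
    Then x = 69 + 105·1 = 174, valid modulo lcm(105, 9) = 315: x ≡ 174 (mod 315).
Verify: 174 mod 15 = 9, 174 mod 21 = 6, 174 mod 9 = 3.

x ≡ 174 (mod 315).


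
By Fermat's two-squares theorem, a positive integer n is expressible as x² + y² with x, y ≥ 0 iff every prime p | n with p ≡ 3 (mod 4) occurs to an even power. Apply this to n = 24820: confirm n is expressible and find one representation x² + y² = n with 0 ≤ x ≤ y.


Step 1: Factor n = 24820 = 2^2 · 5 · 17 · 73.
Step 2: Check the mod-4 condition on each prime factor: 2 = 2 (special); 5 ≡ 1 (mod 4), exponent 1; 17 ≡ 1 (mod 4), exponent 1; 73 ≡ 1 (mod 4), exponent 1.
All primes ≡ 3 (mod 4) appear to even exponent (or don't appear), so by the two-squares theorem n IS expressible as a sum of two squares.
Step 3: Build a representation. Group n = k² · m with k = 2 and m = 5 · 17 · 73 = 6205 (a product of primes ≡ 1 (mod 4)); a representation of m scales to one of n via (k·x)² + (k·y)² = k²(x² + y²). Each prime p ≡ 1 (mod 4) is itself a sum of two squares; find a² by testing p − a² for a perfect square:
  5: 5 − 1² = 4 = 2² ⇒ 5 = 1² + 2².
  17: 17 − 1² = 16 = 4² ⇒ 17 = 1² + 4².
  73: 73 − 1² = 72, 73 − 2² = 69, 73 − 3² = 64 = 8² ⇒ 73 = 3² + 8².
  Combine using the Brahmagupta–Fibonacci identity (a² + b²)(c² + d²) = (ac − bd)² + (ad + bc)² = (ac + bd)² + (ad − bc)²:
  5 · 17 = 85: from (1² + 2²)(1² + 4²), take (1·1 − 2·4, 1·4 + 2·1) = (1 − 8, 4 + 2) = (-7, 6); dropping signs (only squares matter) gives (7, 6); check 7² + 6² = 49 + 36 = 85 ✓.
  85 · 73 = 6205: from (7² + 6²)(3² + 8²), take (7·3 − 6·8, 7·8 + 6·3) = (21 − 48, 56 + 18) = (-27, 74); dropping signs (only squares matter) gives (27, 74); check 27² + 74² = 729 + 5476 = 6205 ✓.
  Scale by k = 2: (2·27, 2·74) = (54, 148).
Step 4: Order so x ≤ y and verify: 54² + 148² = 2916 + 21904 = 24820 = n. ✓

n = 24820 = 54² + 148² (one valid representation with x ≤ y).


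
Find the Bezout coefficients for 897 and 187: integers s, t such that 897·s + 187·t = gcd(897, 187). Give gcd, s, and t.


Euclidean algorithm on (897, 187) — divide until remainder is 0:
  897 = 4 · 187 + 149
  187 = 1 · 149 + 38
  149 = 3 · 38 + 35
  38 = 1 · 35 + 3
  35 = 11 · 3 + 2
  3 = 1 · 2 + 1
  2 = 2 · 1 + 0
gcd(897, 187) = 1.
Track Bezout coefficients alongside the remainders: start with r₀ = 897 = a·1 + b·0 (s = 1, t = 0) and r₁ = 187 = a·0 + b·1 (s = 0, t = 1); each new remainder r_{k+1} = r_{k-1} − q_k·r_k inherits s_{k+1} = s_{k-1} − q_k·s_k, t_{k+1} = t_{k-1} − q_k·t_k, so r_k = a·s_k + b·t_k at every step:
  q = 4: r = 149, s = 1 − 4·0 = 1, t = 0 − 4·1 = -4  (check: 897·1 + 187·(-4) = 149)
  q = 1: r = 38, s = 0 − 1·1 = -1, t = 1 − 1·(-4) = 5  (check: 897·(-1) + 187·5 = 38)
  q = 3: r = 35, s = 1 − 3·(-1) = 4, t = -4 − 3·5 = -19  (check: 897·4 + 187·(-19) = 35)
  q = 1: r = 3, s = -1 − 1·4 = -5, t = 5 − 1·(-19) = 24  (check: 897·(-5) + 187·24 = 3)
  q = 11: r = 2, s = 4 − 11·(-5) = 59, t = -19 − 11·24 = -283  (check: 897·59 + 187·(-283) = 2)
  q = 1: r = 1, s = -5 − 1·59 = -64, t = 24 − 1·(-283) = 307  (check: 897·(-64) + 187·307 = 1)
The row with r = 1 (the gcd) gives the Bezout coefficients s = -64, t = 307.
Result: 897 · (-64) + 187 · (307) = 1.

gcd(897, 187) = 1; s = -64, t = 307 (check: 897·(-64) + 187·307 = 1).


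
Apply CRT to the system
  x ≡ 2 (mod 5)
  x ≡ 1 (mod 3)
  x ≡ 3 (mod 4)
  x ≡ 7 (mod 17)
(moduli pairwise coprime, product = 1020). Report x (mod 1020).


Product of moduli M = 5 · 3 · 4 · 17 = 1020.
Merge one congruence at a time:
  Start: x ≡ 2 (mod 5).
  Combine with x ≡ 1 (mod 3); new modulus lcm = 15.
    Write x = 2 + 5·t and substitute into x ≡ 1 (mod 3): 5·t ≡ 1 − 2 = -1 (mod 3).
    Reduce coefficients mod 3: 2·t ≡ 2 (mod 3).
    The inverse of 2 mod 3 is 2 (since 2·2 = 4 = 1·3 + 1), so t ≡ 2·2 = 4 ≡ 1 (mod 3).
    Then x = 2 + 5·1 = 7, valid modulo lcm(5, 3) = 15: x ≡ 7 (mod 15).
  Combine with x ≡ 3 (mod 4); new modulus lcm = 60.
    Write x = 7 + 15·t and substitute into x ≡ 3 (mod 4): 15·t ≡ 3 − 7 = -4 (mod 4).
    Reduce coefficients mod 4: 3·t ≡ 0 (mod 4).
    The inverse of 3 mod 4 is 3 (since 3·3 = 9 = 2·4 + 1), so t ≡ 3·0 = 0 ≡ 0 (mod 4).
    Then x = 7 + 15·0 = 7, valid modulo lcm(15, 4) = 60: x ≡ 7 (mod 60).
  Combine with x ≡ 7 (mod 17); new modulus lcm = 1020.
    Write x = 7 + 60·t and substitute into x ≡ 7 (mod 17): 60·t ≡ 7 − 7 = 0 (mod 17).
    Reduce coefficients mod 17: 9·t ≡ 0 (mod 17).
    The inverse of 9 mod 17 is 2 (since 9·2 = 18 = 1·17 + 1), so t ≡ 2·0 = 0 ≡ 0 (mod 17).
    Then x = 7 + 60·0 = 7, valid modulo lcm(60, 17) = 1020: x ≡ 7 (mod 1020).
Verify against each original: 7 mod 5 = 2, 7 mod 3 = 1, 7 mod 4 = 3, 7 mod 17 = 7.

x ≡ 7 (mod 1020).


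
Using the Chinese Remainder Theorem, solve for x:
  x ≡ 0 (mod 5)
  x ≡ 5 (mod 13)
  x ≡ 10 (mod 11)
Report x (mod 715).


Moduli 5, 13, 11 are pairwise coprime; by CRT there is a unique solution modulo M = 5 · 13 · 11 = 715.
Solve pairwise, accumulating the modulus:
  Start with x ≡ 0 (mod 5).
  Combine with x ≡ 5 (mod 13): since gcd(5, 13) = 1, we get a unique residue mod 65.
    Write x = 0 + 5·t and substitute into x ≡ 5 (mod 13): 5·t ≡ 5 − 0 = 5 (mod 13).
    The inverse of 5 mod 13 is 8 (since 5·8 = 40 = 3·13 + 1), so t ≡ 8·5 = 40 ≡ 1 (mod 13).
    Then x = 0 + 5·1 = 5, valid modulo lcm(5, 13) = 65: x ≡ 5 (mod 65).
  Combine with x ≡ 10 (mod 11): since gcd(65, 11) = 1, we get a unique residue mod 715.
    Write x = 5 + 65·t and substitute into x ≡ 10 (mod 11): 65·t ≡ 10 − 5 = 5 (mod 11).
    Reduce coefficients mod 11: 10·t ≡ 5 (mod 11).
    The inverse of 10 mod 11 is 10 (since 10·10 = 100 = 9·11 + 1), so t ≡ 10·5 = 50 ≡ 6 (mod 11).
    Then x = 5 + 65·6 = 395, valid modulo lcm(65, 11) = 715: x ≡ 395 (mod 715).
Verify: 395 mod 5 = 0 ✓, 395 mod 13 = 5 ✓, 395 mod 11 = 10 ✓.

x ≡ 395 (mod 715).


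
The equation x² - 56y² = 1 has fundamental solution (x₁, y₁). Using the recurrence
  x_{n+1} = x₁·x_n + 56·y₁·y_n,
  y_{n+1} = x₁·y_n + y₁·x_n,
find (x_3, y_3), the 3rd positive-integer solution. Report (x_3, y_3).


Step 1: Find the fundamental solution (x₁, y₁) of x² - 56y² = 1.
  Expand √56 as a continued fraction. a₀ = ⌊√56⌋ = 7; iterate m_{k+1} = d_k·a_k − m_k, d_{k+1} = (56 − m_{k+1}²)/d_k, a_{k+1} = ⌊(a₀ + m_{k+1})/d_{k+1}⌋ (starting m₀ = 0, d₀ = 1), with convergents p_k = a_k·p_{k-1} + p_{k-2}, q_k = a_k·q_{k-1} + q_{k-2} (p₋₁ = 1, q₋₁ = 0):
  k = 0: a₀ = 7; p₀/q₀ = 7/1; p₀² − 56·q₀² = 49 − 56 = -7.
  k = 1: m = 7, d = 7, a = ⌊(7 + 7)/7⌋ = 2; p/q = (2·7 + 1)/(2·1 + 0) = 15/2; p² − 56·q² = 225 − 224 = 1.
  The first convergent with p² − 56·q² = 1 gives the fundamental solution (x₁, y₁) = (15, 2).
Step 2: Apply the recurrence (x_{n+1}, y_{n+1}) = (x₁x_n + 56y₁y_n, x₁y_n + y₁x_n) repeatedly.
  From (x_1, y_1) = (15, 2): x_2 = 15·15 + 56·2·2 = 449; y_2 = 15·2 + 2·15 = 60.
  From (x_2, y_2) = (449, 60): x_3 = 15·449 + 56·2·60 = 13455; y_3 = 15·60 + 2·449 = 1798.
Step 3: Verify x_3² - 56·y_3² = 181037025 - 181037024 = 1 (should be 1). ✓

(x_1, y_1) = (15, 2); (x_3, y_3) = (13455, 1798).


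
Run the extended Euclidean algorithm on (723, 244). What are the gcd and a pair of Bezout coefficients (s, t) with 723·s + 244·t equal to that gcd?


Euclidean algorithm on (723, 244) — divide until remainder is 0:
  723 = 2 · 244 + 235
  244 = 1 · 235 + 9
  235 = 26 · 9 + 1
  9 = 9 · 1 + 0
gcd(723, 244) = 1.
Track Bezout coefficients alongside the remainders: start with r₀ = 723 = a·1 + b·0 (s = 1, t = 0) and r₁ = 244 = a·0 + b·1 (s = 0, t = 1); each new remainder r_{k+1} = r_{k-1} − q_k·r_k inherits s_{k+1} = s_{k-1} − q_k·s_k, t_{k+1} = t_{k-1} − q_k·t_k, so r_k = a·s_k + b·t_k at every step:
  q = 2: r = 235, s = 1 − 2·0 = 1, t = 0 − 2·1 = -2  (check: 723·1 + 244·(-2) = 235)
  q = 1: r = 9, s = 0 − 1·1 = -1, t = 1 − 1·(-2) = 3  (check: 723·(-1) + 244·3 = 9)
  q = 26: r = 1, s = 1 − 26·(-1) = 27, t = -2 − 26·3 = -80  (check: 723·27 + 244·(-80) = 1)
The row with r = 1 (the gcd) gives the Bezout coefficients s = 27, t = -80.
Result: 723 · (27) + 244 · (-80) = 1.

gcd(723, 244) = 1; s = 27, t = -80 (check: 723·27 + 244·(-80) = 1).


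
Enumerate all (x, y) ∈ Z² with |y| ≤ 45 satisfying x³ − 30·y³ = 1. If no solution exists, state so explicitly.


The equation is x³ - 30y³ = 1. For fixed y, x³ = 30·y³ + 1, so a solution requires the RHS to be a perfect cube.
Strategy: iterate y from -45 to 45, compute RHS = 30·y³ + 1, and check whether it is a (positive or negative) perfect cube.
Check small values of y:
  y = 0: RHS = 1 = (1)³ ⇒ x = 1 works.
  y = 1: RHS = 31 is not a perfect cube.
  y = -1: RHS = -29 is not a perfect cube.
  y = 2: RHS = 241 is not a perfect cube.
  y = -2: RHS = -239 is not a perfect cube.
  y = 3: RHS = 811 is not a perfect cube.
  y = -3: RHS = -809 is not a perfect cube.
Continuing the search up to |y| = 45 finds no further solutions beyond those listed.
Collected solutions: (1, 0).

Solutions (with |y| ≤ 45): (1, 0).


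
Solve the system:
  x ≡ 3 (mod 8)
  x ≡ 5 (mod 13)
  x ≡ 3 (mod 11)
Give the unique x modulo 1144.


Moduli 8, 13, 11 are pairwise coprime; by CRT there is a unique solution modulo M = 8 · 13 · 11 = 1144.
Solve pairwise, accumulating the modulus:
  Start with x ≡ 3 (mod 8).
  Combine with x ≡ 5 (mod 13): since gcd(8, 13) = 1, we get a unique residue mod 104.
    Write x = 3 + 8·t and substitute into x ≡ 5 (mod 13): 8·t ≡ 5 − 3 = 2 (mod 13).
    The inverse of 8 mod 13 is 5 (since 8·5 = 40 = 3·13 + 1), so t ≡ 5·2 = 10 ≡ 10 (mod 13).
    Then x = 3 + 8·10 = 83, valid modulo lcm(8, 13) = 104: x ≡ 83 (mod 104).
  Combine with x ≡ 3 (mod 11): since gcd(104, 11) = 1, we get a unique residue mod 1144.
    Write x = 83 + 104·t and substitute into x ≡ 3 (mod 11): 104·t ≡ 3 − 83 = -80 (mod 11).
    Reduce coefficients mod 11: 5·t ≡ 8 (mod 11).
    The inverse of 5 mod 11 is 9 (since 5·9 = 45 = 4·11 + 1), so t ≡ 9·8 = 72 ≡ 6 (mod 11).
    Then x = 83 + 104·6 = 707, valid modulo lcm(104, 11) = 1144: x ≡ 707 (mod 1144).
Verify: 707 mod 8 = 3 ✓, 707 mod 13 = 5 ✓, 707 mod 11 = 3 ✓.

x ≡ 707 (mod 1144).


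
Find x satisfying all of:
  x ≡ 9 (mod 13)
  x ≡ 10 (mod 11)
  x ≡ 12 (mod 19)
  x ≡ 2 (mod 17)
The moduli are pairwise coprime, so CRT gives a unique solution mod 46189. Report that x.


Product of moduli M = 13 · 11 · 19 · 17 = 46189.
Merge one congruence at a time:
  Start: x ≡ 9 (mod 13).
  Combine with x ≡ 10 (mod 11); new modulus lcm = 143.
    Write x = 9 + 13·t and substitute into x ≡ 10 (mod 11): 13·t ≡ 10 − 9 = 1 (mod 11).
    Reduce coefficients mod 11: 2·t ≡ 1 (mod 11).
    The inverse of 2 mod 11 is 6 (since 2·6 = 12 = 1·11 + 1), so t ≡ 6·1 = 6 ≡ 6 (mod 11).
    Then x = 9 + 13·6 = 87, valid modulo lcm(13, 11) = 143: x ≡ 87 (mod 143).
  Combine with x ≡ 12 (mod 19); new modulus lcm = 2717.
    Write x = 87 + 143·t and substitute into x ≡ 12 (mod 19): 143·t ≡ 12 − 87 = -75 (mod 19).
    Reduce coefficients mod 19: 10·t ≡ 1 (mod 19).
    The inverse of 10 mod 19 is 2 (since 10·2 = 20 = 1·19 + 1), so t ≡ 2·1 = 2 ≡ 2 (mod 19).
    Then x = 87 + 143·2 = 373, valid modulo lcm(143, 19) = 2717: x ≡ 373 (mod 2717).
  Combine with x ≡ 2 (mod 17); new modulus lcm = 46189.
    Write x = 373 + 2717·t and substitute into x ≡ 2 (mod 17): 2717·t ≡ 2 − 373 = -371 (mod 17).
    Reduce coefficients mod 17: 14·t ≡ 3 (mod 17).
    The inverse of 14 mod 17 is 11 (since 14·11 = 154 = 9·17 + 1), so t ≡ 11·3 = 33 ≡ 16 (mod 17).
    Then x = 373 + 2717·16 = 43845, valid modulo lcm(2717, 17) = 46189: x ≡ 43845 (mod 46189).
Verify against each original: 43845 mod 13 = 9, 43845 mod 11 = 10, 43845 mod 19 = 12, 43845 mod 17 = 2.

x ≡ 43845 (mod 46189).


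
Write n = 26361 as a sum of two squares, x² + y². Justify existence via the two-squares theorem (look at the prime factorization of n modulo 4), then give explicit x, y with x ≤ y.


Step 1: Factor n = 26361 = 3^2 · 29 · 101.
Step 2: Check the mod-4 condition on each prime factor: 3 ≡ 3 (mod 4), exponent 2 (must be even); 29 ≡ 1 (mod 4), exponent 1; 101 ≡ 1 (mod 4), exponent 1.
All primes ≡ 3 (mod 4) appear to even exponent (or don't appear), so by the two-squares theorem n IS expressible as a sum of two squares.
Step 3: Build a representation. Group n = k² · m with k = 3 and m = 29 · 101 = 2929 (a product of primes ≡ 1 (mod 4)); a representation of m scales to one of n via (k·x)² + (k·y)² = k²(x² + y²). Each prime p ≡ 1 (mod 4) is itself a sum of two squares; find a² by testing p − a² for a perfect square:
  29: 29 − 1² = 28, 29 − 2² = 25 = 5² ⇒ 29 = 2² + 5².
  101: 101 − 1² = 100 = 10² ⇒ 101 = 1² + 10².
  Combine using the Brahmagupta–Fibonacci identity (a² + b²)(c² + d²) = (ac − bd)² + (ad + bc)² = (ac + bd)² + (ad − bc)²:
  29 · 101 = 2929: from (2² + 5²)(1² + 10²), take (2·1 − 5·10, 2·10 + 5·1) = (2 − 50, 20 + 5) = (-48, 25); dropping signs (only squares matter) gives (48, 25); check 48² + 25² = 2304 + 625 = 2929 ✓.
  Scale by k = 3: (3·48, 3·25) = (144, 75).
Step 4: Order so x ≤ y and verify: 75² + 144² = 5625 + 20736 = 26361 = n. ✓

n = 26361 = 75² + 144² (one valid representation with x ≤ y).


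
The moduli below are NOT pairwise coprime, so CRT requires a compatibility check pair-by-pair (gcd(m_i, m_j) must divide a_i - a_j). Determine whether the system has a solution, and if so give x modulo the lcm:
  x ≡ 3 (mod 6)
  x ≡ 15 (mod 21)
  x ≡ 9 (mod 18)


Moduli 6, 21, 18 are not pairwise coprime, so CRT works modulo lcm(m_i) when all pairwise compatibility conditions hold.
Pairwise compatibility: gcd(m_i, m_j) must divide a_i - a_j for every pair.
Merge one congruence at a time:
  Start: x ≡ 3 (mod 6).
  Combine with x ≡ 15 (mod 21): gcd(6, 21) = 3; 15 - 3 = 12, which IS divisible by 3, so compatible.
    Write x = 3 + 6·t and substitute into x ≡ 15 (mod 21): 6·t ≡ 15 − 3 = 12 (mod 21).
    Divide the congruence (and modulus) by g = 3: 2·t ≡ 4 (mod 7).
    The inverse of 2 mod 7 is 4 (since 2·4 = 8 = 1·7 + 1), so t ≡ 4·4 = 16 ≡ 2 (mod 7).
    Then x = 3 + 6·2 = 15, valid modulo lcm(6, 21) = 42: x ≡ 15 (mod 42).
  Combine with x ≡ 9 (mod 18): gcd(42, 18) = 6; 9 - 15 = -6, which IS divisible by 6, so compatible.
    Write x = 15 + 42·t and substitute into x ≡ 9 (mod 18): 42·t ≡ 9 − 15 = -6 (mod 18).
    Divide the congruence (and modulus) by g = 6: 7·t ≡ -1 (mod 3).
    Reduce coefficients mod 3: 1·t ≡ 2 (mod 3).
    So t ≡ 2 (mod 3).
    Then x = 15 + 42·2 = 99, valid modulo lcm(42, 18) = 126: x ≡ 99 (mod 126).
Verify: 99 mod 6 = 3, 99 mod 21 = 15, 99 mod 18 = 9.

x ≡ 99 (mod 126).


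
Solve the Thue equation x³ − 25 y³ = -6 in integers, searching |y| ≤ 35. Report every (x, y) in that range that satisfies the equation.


The equation is x³ - 25y³ = -6. For fixed y, x³ = 25·y³ − 6, so a solution requires the RHS to be a perfect cube.
Strategy: iterate y from -35 to 35, compute RHS = 25·y³ − 6, and check whether it is a (positive or negative) perfect cube.
Check small values of y:
  y = 0: RHS = -6 is not a perfect cube.
  y = 1: RHS = 19 is not a perfect cube.
  y = -1: RHS = -31 is not a perfect cube.
  y = 2: RHS = 194 is not a perfect cube.
  y = -2: RHS = -206 is not a perfect cube.
  y = 3: RHS = 669 is not a perfect cube.
  y = -3: RHS = -681 is not a perfect cube.
Continuing the search up to |y| = 35 finds no solutions either.
No (x, y) in the scanned range satisfies the equation.

No integer solutions with |y| ≤ 35.


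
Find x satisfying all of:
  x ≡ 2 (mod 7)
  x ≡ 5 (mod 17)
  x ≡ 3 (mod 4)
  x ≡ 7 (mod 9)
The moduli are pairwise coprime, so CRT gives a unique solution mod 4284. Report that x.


Product of moduli M = 7 · 17 · 4 · 9 = 4284.
Merge one congruence at a time:
  Start: x ≡ 2 (mod 7).
  Combine with x ≡ 5 (mod 17); new modulus lcm = 119.
    Write x = 2 + 7·t and substitute into x ≡ 5 (mod 17): 7·t ≡ 5 − 2 = 3 (mod 17).
    The inverse of 7 mod 17 is 5 (since 7·5 = 35 = 2·17 + 1), so t ≡ 5·3 = 15 ≡ 15 (mod 17).
    Then x = 2 + 7·15 = 107, valid modulo lcm(7, 17) = 119: x ≡ 107 (mod 119).
  Combine with x ≡ 3 (mod 4); new modulus lcm = 476.
    Write x = 107 + 119·t and substitute into x ≡ 3 (mod 4): 119·t ≡ 3 − 107 = -104 (mod 4).
    Reduce coefficients mod 4: 3·t ≡ 0 (mod 4).
    The inverse of 3 mod 4 is 3 (since 3·3 = 9 = 2·4 + 1), so t ≡ 3·0 = 0 ≡ 0 (mod 4).
    Then x = 107 + 119·0 = 107, valid modulo lcm(119, 4) = 476: x ≡ 107 (mod 476).
  Combine with x ≡ 7 (mod 9); new modulus lcm = 4284.
    Write x = 107 + 476·t and substitute into x ≡ 7 (mod 9): 476·t ≡ 7 − 107 = -100 (mod 9).
    Reduce coefficients mod 9: 8·t ≡ 8 (mod 9).
    The inverse of 8 mod 9 is 8 (since 8·8 = 64 = 7·9 + 1), so t ≡ 8·8 = 64 ≡ 1 (mod 9).
    Then x = 107 + 476·1 = 583, valid modulo lcm(476, 9) = 4284: x ≡ 583 (mod 4284).
Verify against each original: 583 mod 7 = 2, 583 mod 17 = 5, 583 mod 4 = 3, 583 mod 9 = 7.

x ≡ 583 (mod 4284).


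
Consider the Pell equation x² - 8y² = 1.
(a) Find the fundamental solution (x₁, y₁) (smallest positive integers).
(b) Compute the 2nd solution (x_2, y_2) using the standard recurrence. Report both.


Step 1: Find the fundamental solution (x₁, y₁) of x² - 8y² = 1.
  Expand √8 as a continued fraction. a₀ = ⌊√8⌋ = 2; iterate m_{k+1} = d_k·a_k − m_k, d_{k+1} = (8 − m_{k+1}²)/d_k, a_{k+1} = ⌊(a₀ + m_{k+1})/d_{k+1}⌋ (starting m₀ = 0, d₀ = 1), with convergents p_k = a_k·p_{k-1} + p_{k-2}, q_k = a_k·q_{k-1} + q_{k-2} (p₋₁ = 1, q₋₁ = 0):
  k = 0: a₀ = 2; p₀/q₀ = 2/1; p₀² − 8·q₀² = 4 − 8 = -4.
  k = 1: m = 2, d = 4, a = ⌊(2 + 2)/4⌋ = 1; p/q = (1·2 + 1)/(1·1 + 0) = 3/1; p² − 8·q² = 9 − 8 = 1.
  The first convergent with p² − 8·q² = 1 gives the fundamental solution (x₁, y₁) = (3, 1).
Step 2: Apply the recurrence (x_{n+1}, y_{n+1}) = (x₁x_n + 8y₁y_n, x₁y_n + y₁x_n) repeatedly.
  From (x_1, y_1) = (3, 1): x_2 = 3·3 + 8·1·1 = 17; y_2 = 3·1 + 1·3 = 6.
Step 3: Verify x_2² - 8·y_2² = 289 - 288 = 1 (should be 1). ✓

(x_1, y_1) = (3, 1); (x_2, y_2) = (17, 6).


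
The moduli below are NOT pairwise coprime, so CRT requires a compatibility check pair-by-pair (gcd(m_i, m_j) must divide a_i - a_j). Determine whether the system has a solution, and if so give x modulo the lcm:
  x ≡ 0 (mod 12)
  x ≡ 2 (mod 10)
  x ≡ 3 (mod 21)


Moduli 12, 10, 21 are not pairwise coprime, so CRT works modulo lcm(m_i) when all pairwise compatibility conditions hold.
Pairwise compatibility: gcd(m_i, m_j) must divide a_i - a_j for every pair.
Merge one congruence at a time:
  Start: x ≡ 0 (mod 12).
  Combine with x ≡ 2 (mod 10): gcd(12, 10) = 2; 2 - 0 = 2, which IS divisible by 2, so compatible.
    Write x = 0 + 12·t and substitute into x ≡ 2 (mod 10): 12·t ≡ 2 − 0 = 2 (mod 10).
    Divide the congruence (and modulus) by g = 2: 6·t ≡ 1 (mod 5).
    Reduce coefficients mod 5: 1·t ≡ 1 (mod 5).
    So t ≡ 1 (mod 5).
    Then x = 0 + 12·1 = 12, valid modulo lcm(12, 10) = 60: x ≡ 12 (mod 60).
  Combine with x ≡ 3 (mod 21): gcd(60, 21) = 3; 3 - 12 = -9, which IS divisible by 3, so compatible.
    Write x = 12 + 60·t and substitute into x ≡ 3 (mod 21): 60·t ≡ 3 − 12 = -9 (mod 21).
    Divide the congruence (and modulus) by g = 3: 20·t ≡ -3 (mod 7).
    Reduce coefficients mod 7: 6·t ≡ 4 (mod 7).
    The inverse of 6 mod 7 is 6 (since 6·6 = 36 = 5·7 + 1), so t ≡ 6·4 = 24 ≡ 3 (mod 7).
    Then x = 12 + 60·3 = 192, valid modulo lcm(60, 21) = 420: x ≡ 192 (mod 420).
Verify: 192 mod 12 = 0, 192 mod 10 = 2, 192 mod 21 = 3.

x ≡ 192 (mod 420).


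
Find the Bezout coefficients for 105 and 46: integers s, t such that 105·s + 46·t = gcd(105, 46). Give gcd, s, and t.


Euclidean algorithm on (105, 46) — divide until remainder is 0:
  105 = 2 · 46 + 13
  46 = 3 · 13 + 7
  13 = 1 · 7 + 6
  7 = 1 · 6 + 1
  6 = 6 · 1 + 0
gcd(105, 46) = 1.
Track Bezout coefficients alongside the remainders: start with r₀ = 105 = a·1 + b·0 (s = 1, t = 0) and r₁ = 46 = a·0 + b·1 (s = 0, t = 1); each new remainder r_{k+1} = r_{k-1} − q_k·r_k inherits s_{k+1} = s_{k-1} − q_k·s_k, t_{k+1} = t_{k-1} − q_k·t_k, so r_k = a·s_k + b·t_k at every step:
  q = 2: r = 13, s = 1 − 2·0 = 1, t = 0 − 2·1 = -2  (check: 105·1 + 46·(-2) = 13)
  q = 3: r = 7, s = 0 − 3·1 = -3, t = 1 − 3·(-2) = 7  (check: 105·(-3) + 46·7 = 7)
  q = 1: r = 6, s = 1 − 1·(-3) = 4, t = -2 − 1·7 = -9  (check: 105·4 + 46·(-9) = 6)
  q = 1: r = 1, s = -3 − 1·4 = -7, t = 7 − 1·(-9) = 16  (check: 105·(-7) + 46·16 = 1)
The row with r = 1 (the gcd) gives the Bezout coefficients s = -7, t = 16.
Result: 105 · (-7) + 46 · (16) = 1.

gcd(105, 46) = 1; s = -7, t = 16 (check: 105·(-7) + 46·16 = 1).


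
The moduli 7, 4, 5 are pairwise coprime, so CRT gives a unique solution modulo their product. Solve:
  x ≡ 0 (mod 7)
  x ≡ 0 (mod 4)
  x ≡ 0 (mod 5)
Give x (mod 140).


Moduli 7, 4, 5 are pairwise coprime; by CRT there is a unique solution modulo M = 7 · 4 · 5 = 140.
Solve pairwise, accumulating the modulus:
  Start with x ≡ 0 (mod 7).
  Combine with x ≡ 0 (mod 4): since gcd(7, 4) = 1, we get a unique residue mod 28.
    Write x = 0 + 7·t and substitute into x ≡ 0 (mod 4): 7·t ≡ 0 − 0 = 0 (mod 4).
    Reduce coefficients mod 4: 3·t ≡ 0 (mod 4).
    The inverse of 3 mod 4 is 3 (since 3·3 = 9 = 2·4 + 1), so t ≡ 3·0 = 0 ≡ 0 (mod 4).
    Then x = 0 + 7·0 = 0, valid modulo lcm(7, 4) = 28: x ≡ 0 (mod 28).
  Combine with x ≡ 0 (mod 5): since gcd(28, 5) = 1, we get a unique residue mod 140.
    Write x = 0 + 28·t and substitute into x ≡ 0 (mod 5): 28·t ≡ 0 − 0 = 0 (mod 5).
    Reduce coefficients mod 5: 3·t ≡ 0 (mod 5).
    The inverse of 3 mod 5 is 2 (since 3·2 = 6 = 1·5 + 1), so t ≡ 2·0 = 0 ≡ 0 (mod 5).
    Then x = 0 + 28·0 = 0, valid modulo lcm(28, 5) = 140: x ≡ 0 (mod 140).
Verify: 0 mod 7 = 0 ✓, 0 mod 4 = 0 ✓, 0 mod 5 = 0 ✓.

x ≡ 0 (mod 140).


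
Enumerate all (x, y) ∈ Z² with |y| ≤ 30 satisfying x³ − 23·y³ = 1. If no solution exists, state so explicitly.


The equation is x³ - 23y³ = 1. For fixed y, x³ = 23·y³ + 1, so a solution requires the RHS to be a perfect cube.
Strategy: iterate y from -30 to 30, compute RHS = 23·y³ + 1, and check whether it is a (positive or negative) perfect cube.
Check small values of y:
  y = 0: RHS = 1 = (1)³ ⇒ x = 1 works.
  y = 1: RHS = 24 is not a perfect cube.
  y = -1: RHS = -22 is not a perfect cube.
  y = 2: RHS = 185 is not a perfect cube.
  y = -2: RHS = -183 is not a perfect cube.
  y = 3: RHS = 622 is not a perfect cube.
  y = -3: RHS = -620 is not a perfect cube.
Continuing the search up to |y| = 30 finds no further solutions beyond those listed.
Collected solutions: (1, 0).

Solutions (with |y| ≤ 30): (1, 0).


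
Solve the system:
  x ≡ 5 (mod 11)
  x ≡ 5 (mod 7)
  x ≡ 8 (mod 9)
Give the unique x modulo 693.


Moduli 11, 7, 9 are pairwise coprime; by CRT there is a unique solution modulo M = 11 · 7 · 9 = 693.
Solve pairwise, accumulating the modulus:
  Start with x ≡ 5 (mod 11).
  Combine with x ≡ 5 (mod 7): since gcd(11, 7) = 1, we get a unique residue mod 77.
    Write x = 5 + 11·t and substitute into x ≡ 5 (mod 7): 11·t ≡ 5 − 5 = 0 (mod 7).
    Reduce coefficients mod 7: 4·t ≡ 0 (mod 7).
    The inverse of 4 mod 7 is 2 (since 4·2 = 8 = 1·7 + 1), so t ≡ 2·0 = 0 ≡ 0 (mod 7).
    Then x = 5 + 11·0 = 5, valid modulo lcm(11, 7) = 77: x ≡ 5 (mod 77).
  Combine with x ≡ 8 (mod 9): since gcd(77, 9) = 1, we get a unique residue mod 693.
    Write x = 5 + 77·t and substitute into x ≡ 8 (mod 9): 77·t ≡ 8 − 5 = 3 (mod 9).
    Reduce coefficients mod 9: 5·t ≡ 3 (mod 9).
    The inverse of 5 mod 9 is 2 (since 5·2 = 10 = 1·9 + 1), so t ≡ 2·3 = 6 ≡ 6 (mod 9).
    Then x = 5 + 77·6 = 467, valid modulo lcm(77, 9) = 693: x ≡ 467 (mod 693).
Verify: 467 mod 11 = 5 ✓, 467 mod 7 = 5 ✓, 467 mod 9 = 8 ✓.

x ≡ 467 (mod 693).


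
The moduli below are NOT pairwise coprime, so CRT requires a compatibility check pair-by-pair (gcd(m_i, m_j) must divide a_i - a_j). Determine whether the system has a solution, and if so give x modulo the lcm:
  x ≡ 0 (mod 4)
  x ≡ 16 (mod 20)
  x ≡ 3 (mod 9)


Moduli 4, 20, 9 are not pairwise coprime, so CRT works modulo lcm(m_i) when all pairwise compatibility conditions hold.
Pairwise compatibility: gcd(m_i, m_j) must divide a_i - a_j for every pair.
Merge one congruence at a time:
  Start: x ≡ 0 (mod 4).
  Combine with x ≡ 16 (mod 20): gcd(4, 20) = 4; 16 - 0 = 16, which IS divisible by 4, so compatible.
    Write x = 0 + 4·t and substitute into x ≡ 16 (mod 20): 4·t ≡ 16 − 0 = 16 (mod 20).
    Divide the congruence (and modulus) by g = 4: 1·t ≡ 4 (mod 5).
    So t ≡ 4 (mod 5).
    Then x = 0 + 4·4 = 16, valid modulo lcm(4, 20) = 20: x ≡ 16 (mod 20).
  Combine with x ≡ 3 (mod 9): gcd(20, 9) = 1; 3 - 16 = -13, which IS divisible by 1, so compatible.
    Write x = 16 + 20·t and substitute into x ≡ 3 (mod 9): 20·t ≡ 3 − 16 = -13 (mod 9).
    Reduce coefficients mod 9: 2·t ≡ 5 (mod 9).
    The inverse of 2 mod 9 is 5 (since 2·5 = 10 = 1·9 + 1), so t ≡ 5·5 = 25 ≡ 7 (mod 9).
    Then x = 16 + 20·7 = 156, valid modulo lcm(20, 9) = 180: x ≡ 156 (mod 180).
Verify: 156 mod 4 = 0, 156 mod 20 = 16, 156 mod 9 = 3.

x ≡ 156 (mod 180).


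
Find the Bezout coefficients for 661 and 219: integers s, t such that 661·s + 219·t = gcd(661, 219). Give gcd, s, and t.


Euclidean algorithm on (661, 219) — divide until remainder is 0:
  661 = 3 · 219 + 4
  219 = 54 · 4 + 3
  4 = 1 · 3 + 1
  3 = 3 · 1 + 0
gcd(661, 219) = 1.
Track Bezout coefficients alongside the remainders: start with r₀ = 661 = a·1 + b·0 (s = 1, t = 0) and r₁ = 219 = a·0 + b·1 (s = 0, t = 1); each new remainder r_{k+1} = r_{k-1} − q_k·r_k inherits s_{k+1} = s_{k-1} − q_k·s_k, t_{k+1} = t_{k-1} − q_k·t_k, so r_k = a·s_k + b·t_k at every step:
  q = 3: r = 4, s = 1 − 3·0 = 1, t = 0 − 3·1 = -3  (check: 661·1 + 219·(-3) = 4)
  q = 54: r = 3, s = 0 − 54·1 = -54, t = 1 − 54·(-3) = 163  (check: 661·(-54) + 219·163 = 3)
  q = 1: r = 1, s = 1 − 1·(-54) = 55, t = -3 − 1·163 = -166  (check: 661·55 + 219·(-166) = 1)
The row with r = 1 (the gcd) gives the Bezout coefficients s = 55, t = -166.
Result: 661 · (55) + 219 · (-166) = 1.

gcd(661, 219) = 1; s = 55, t = -166 (check: 661·55 + 219·(-166) = 1).


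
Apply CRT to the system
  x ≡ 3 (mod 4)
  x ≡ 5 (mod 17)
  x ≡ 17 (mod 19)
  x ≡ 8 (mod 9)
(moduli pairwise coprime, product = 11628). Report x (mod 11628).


Product of moduli M = 4 · 17 · 19 · 9 = 11628.
Merge one congruence at a time:
  Start: x ≡ 3 (mod 4).
  Combine with x ≡ 5 (mod 17); new modulus lcm = 68.
    Write x = 3 + 4·t and substitute into x ≡ 5 (mod 17): 4·t ≡ 5 − 3 = 2 (mod 17).
    The inverse of 4 mod 17 is 13 (since 4·13 = 52 = 3·17 + 1), so t ≡ 13·2 = 26 ≡ 9 (mod 17).
    Then x = 3 + 4·9 = 39, valid modulo lcm(4, 17) = 68: x ≡ 39 (mod 68).
  Combine with x ≡ 17 (mod 19); new modulus lcm = 1292.
    Write x = 39 + 68·t and substitute into x ≡ 17 (mod 19): 68·t ≡ 17 − 39 = -22 (mod 19).
    Reduce coefficients mod 19: 11·t ≡ 16 (mod 19).
    The inverse of 11 mod 19 is 7 (since 11·7 = 77 = 4·19 + 1), so t ≡ 7·16 = 112 ≡ 17 (mod 19).
    Then x = 39 + 68·17 = 1195, valid modulo lcm(68, 19) = 1292: x ≡ 1195 (mod 1292).
  Combine with x ≡ 8 (mod 9); new modulus lcm = 11628.
    Write x = 1195 + 1292·t and substitute into x ≡ 8 (mod 9): 1292·t ≡ 8 − 1195 = -1187 (mod 9).
    Reduce coefficients mod 9: 5·t ≡ 1 (mod 9).
    The inverse of 5 mod 9 is 2 (since 5·2 = 10 = 1·9 + 1), so t ≡ 2·1 = 2 ≡ 2 (mod 9).
    Then x = 1195 + 1292·2 = 3779, valid modulo lcm(1292, 9) = 11628: x ≡ 3779 (mod 11628).
Verify against each original: 3779 mod 4 = 3, 3779 mod 17 = 5, 3779 mod 19 = 17, 3779 mod 9 = 8.

x ≡ 3779 (mod 11628).


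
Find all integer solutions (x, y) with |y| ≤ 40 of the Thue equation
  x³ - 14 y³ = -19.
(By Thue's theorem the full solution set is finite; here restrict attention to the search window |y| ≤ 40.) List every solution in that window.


The equation is x³ - 14y³ = -19. For fixed y, x³ = 14·y³ − 19, so a solution requires the RHS to be a perfect cube.
Strategy: iterate y from -40 to 40, compute RHS = 14·y³ − 19, and check whether it is a (positive or negative) perfect cube.
Check small values of y:
  y = 0: RHS = -19 is not a perfect cube.
  y = 1: RHS = -5 is not a perfect cube.
  y = -1: RHS = -33 is not a perfect cube.
  y = 2: RHS = 93 is not a perfect cube.
  y = -2: RHS = -131 is not a perfect cube.
  y = 3: RHS = 359 is not a perfect cube.
  y = -3: RHS = -397 is not a perfect cube.
Continuing the search up to |y| = 40 finds no solutions either.
No (x, y) in the scanned range satisfies the equation.

No integer solutions with |y| ≤ 40.


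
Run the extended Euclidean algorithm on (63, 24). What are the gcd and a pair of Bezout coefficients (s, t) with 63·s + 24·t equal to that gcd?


Euclidean algorithm on (63, 24) — divide until remainder is 0:
  63 = 2 · 24 + 15
  24 = 1 · 15 + 9
  15 = 1 · 9 + 6
  9 = 1 · 6 + 3
  6 = 2 · 3 + 0
gcd(63, 24) = 3.
Track Bezout coefficients alongside the remainders: start with r₀ = 63 = a·1 + b·0 (s = 1, t = 0) and r₁ = 24 = a·0 + b·1 (s = 0, t = 1); each new remainder r_{k+1} = r_{k-1} − q_k·r_k inherits s_{k+1} = s_{k-1} − q_k·s_k, t_{k+1} = t_{k-1} − q_k·t_k, so r_k = a·s_k + b·t_k at every step:
  q = 2: r = 15, s = 1 − 2·0 = 1, t = 0 − 2·1 = -2  (check: 63·1 + 24·(-2) = 15)
  q = 1: r = 9, s = 0 − 1·1 = -1, t = 1 − 1·(-2) = 3  (check: 63·(-1) + 24·3 = 9)
  q = 1: r = 6, s = 1 − 1·(-1) = 2, t = -2 − 1·3 = -5  (check: 63·2 + 24·(-5) = 6)
  q = 1: r = 3, s = -1 − 1·2 = -3, t = 3 − 1·(-5) = 8  (check: 63·(-3) + 24·8 = 3)
The row with r = 3 (the gcd) gives the Bezout coefficients s = -3, t = 8.
Result: 63 · (-3) + 24 · (8) = 3.

gcd(63, 24) = 3; s = -3, t = 8 (check: 63·(-3) + 24·8 = 3).
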